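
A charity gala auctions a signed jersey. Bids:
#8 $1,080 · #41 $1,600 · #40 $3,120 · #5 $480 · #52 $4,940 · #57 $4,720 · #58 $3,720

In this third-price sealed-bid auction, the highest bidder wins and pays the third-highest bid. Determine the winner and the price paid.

Third-price sealed-bid auction: the highest bidder wins and pays the third-highest bid.
Bids in order: 4,940 (#52) > 4,720 (#57) > 3,720 (#58) > 3,120 (#40) > 1,600 (#41) > 1,080 (#8) > …
#52 is highest; pays the third-highest bid, $3,720.

#52 pays $3,720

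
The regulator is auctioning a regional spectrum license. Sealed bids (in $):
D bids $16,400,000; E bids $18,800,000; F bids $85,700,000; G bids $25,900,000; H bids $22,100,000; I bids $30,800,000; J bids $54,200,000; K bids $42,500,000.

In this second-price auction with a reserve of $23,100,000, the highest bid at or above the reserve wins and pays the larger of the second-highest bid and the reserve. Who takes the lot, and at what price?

Sorting bids: 85,700,000 (F) > 54,200,000 (J) > 42,500,000 (K) > 30,800,000 (I) > 25,900,000 (G) > 22,100,000 (H) > …
F has the top bid at or above the reserve ($85,700,000).
Second-highest bid $54,200,000 exceeds the reserve $23,100,000 → payment $54,200,000.

F pays $54,200,000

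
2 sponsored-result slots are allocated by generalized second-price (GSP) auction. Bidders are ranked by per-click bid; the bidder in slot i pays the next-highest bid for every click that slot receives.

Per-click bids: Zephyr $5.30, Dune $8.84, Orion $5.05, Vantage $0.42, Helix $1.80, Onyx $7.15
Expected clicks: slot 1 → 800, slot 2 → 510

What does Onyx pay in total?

Onyx pays $2703.00

Sorting advertisers: $8.84 (Dune) > $7.15 (Onyx) > $5.30 (Zephyr) > …
Onyx holds slot 2 → pays next bid $5.30 × 510 clicks = $2703.00.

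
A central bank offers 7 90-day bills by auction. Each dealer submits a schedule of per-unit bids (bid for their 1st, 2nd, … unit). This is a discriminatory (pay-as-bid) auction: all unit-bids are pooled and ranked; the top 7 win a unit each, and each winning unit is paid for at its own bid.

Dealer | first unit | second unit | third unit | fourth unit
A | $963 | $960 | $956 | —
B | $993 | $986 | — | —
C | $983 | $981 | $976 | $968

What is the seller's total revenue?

Total revenue: $6,850

Merging the schedules and taking the best 7: 993 (B-1), 986 (B-2), 983 (C-1), 981 (C-2), 976 (C-3), 968 (C-4), 963 (A-1)
Next rejected bid: $960 (not a price — pay-as-bid).
Each winning unit pays its own bid.
Revenue = 993 + 986 + 983 + 981 + 976 + 968 + 963 = $6,850.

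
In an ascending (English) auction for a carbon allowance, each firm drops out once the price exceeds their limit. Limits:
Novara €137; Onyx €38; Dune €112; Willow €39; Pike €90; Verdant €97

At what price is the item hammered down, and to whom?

Sorting limits: 137 (Novara) > 112 (Dune) > 97 (Verdant) > 90 (Pike) > 39 (Willow) > 38 (Onyx)
Bidding ends when Dune exits at €112; Novara takes it.

Novara wins at €112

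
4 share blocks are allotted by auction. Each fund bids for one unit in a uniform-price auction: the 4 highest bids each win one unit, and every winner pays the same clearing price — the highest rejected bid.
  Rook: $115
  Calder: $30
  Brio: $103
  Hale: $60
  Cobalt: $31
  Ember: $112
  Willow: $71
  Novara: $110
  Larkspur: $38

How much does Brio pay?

Ordering the bids: 115 (Rook), 112 (Ember), 110 (Novara), 103 (Brio), 71 (Willow), 60 (Hale), …
The 4 highest are Rook, Ember, Novara, Brio.
Clearing price = highest rejected bid = $71.
Brio wins → pays $71.

Brio pays $71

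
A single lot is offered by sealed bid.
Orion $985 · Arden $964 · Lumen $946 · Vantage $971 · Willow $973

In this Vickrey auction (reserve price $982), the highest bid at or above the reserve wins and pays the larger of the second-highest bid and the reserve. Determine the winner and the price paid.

Bids ranked: 985 (Orion) > 973 (Willow) > 971 (Vantage) > 964 (Arden) > 946 (Lumen)
Highest eligible bid: Orion at $985.
Second-highest bid $973 is below the reserve $982, so the reserve binds → payment $982.

Orion pays $982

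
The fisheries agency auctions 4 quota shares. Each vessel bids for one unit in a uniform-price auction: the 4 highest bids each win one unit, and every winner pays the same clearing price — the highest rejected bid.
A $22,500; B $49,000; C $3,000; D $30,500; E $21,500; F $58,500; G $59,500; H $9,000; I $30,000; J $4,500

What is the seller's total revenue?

Ordering the bids: 59,500 (G), 58,500 (F), 49,000 (B), 30,500 (D), 30,000 (I), 22,500 (A), …
Winners (4 units): G, F, B, D.
Highest unsuccessful bid: $30,000 → clearing price.
Total revenue = 4 × $30,000 = $120,000.

Total revenue: $120,000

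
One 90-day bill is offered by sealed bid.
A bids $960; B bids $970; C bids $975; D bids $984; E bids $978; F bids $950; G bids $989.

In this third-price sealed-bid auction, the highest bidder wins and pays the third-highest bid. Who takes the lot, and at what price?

G pays $978

Bids in order: 989 (G) > 984 (D) > 978 (E) > 975 (C) > 970 (B) > 960 (A) > …
G wins; payment is bid #3 in the ranking = $978.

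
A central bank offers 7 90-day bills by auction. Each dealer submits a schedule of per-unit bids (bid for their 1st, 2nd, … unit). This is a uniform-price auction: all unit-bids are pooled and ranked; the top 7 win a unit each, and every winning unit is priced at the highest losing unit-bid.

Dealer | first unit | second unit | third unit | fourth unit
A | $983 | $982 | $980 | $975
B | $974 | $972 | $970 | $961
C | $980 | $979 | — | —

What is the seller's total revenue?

Total revenue: $6,804

All unit-bids, highest first — top 7: 983 (A-1), 982 (A-2), 980 (A-3), 980 (C-1), 979 (C-2), 975 (A-4), 974 (B-1)
Highest rejected unit-bid = $972.
Allocation: A 4, B 1, C 2. Every unit priced at $972.
Revenue = 7 × 972 = $6,804.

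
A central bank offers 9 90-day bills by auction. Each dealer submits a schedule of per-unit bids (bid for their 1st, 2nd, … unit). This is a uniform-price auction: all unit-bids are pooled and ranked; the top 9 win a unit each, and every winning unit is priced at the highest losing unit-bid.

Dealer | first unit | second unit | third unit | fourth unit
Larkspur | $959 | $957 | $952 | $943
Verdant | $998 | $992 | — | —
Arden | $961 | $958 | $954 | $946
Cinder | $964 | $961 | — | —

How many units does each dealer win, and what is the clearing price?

Arden 3, Cinder 2, Larkspur 2, Verdant 2; clearing price $952

Merging the schedules and taking the best 9: 998 (Verdant-1), 992 (Verdant-2), 964 (Cinder-1), 961 (Arden-1), 961 (Cinder-2), 959 (Larkspur-1), 958 (Arden-2), 957 (Larkspur-2), 954 (Arden-3)
First bid not allocated: $952.
Allocation: Arden 3, Cinder 2, Larkspur 2, Verdant 2.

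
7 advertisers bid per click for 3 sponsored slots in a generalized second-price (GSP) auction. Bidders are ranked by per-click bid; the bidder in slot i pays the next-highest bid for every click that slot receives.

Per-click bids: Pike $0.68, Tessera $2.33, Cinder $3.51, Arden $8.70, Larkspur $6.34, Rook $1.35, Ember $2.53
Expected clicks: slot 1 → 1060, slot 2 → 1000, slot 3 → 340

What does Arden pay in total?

Arden pays $6720.40

Sorting advertisers: $8.70 (Arden) > $6.34 (Larkspur) > $3.51 (Cinder) > $2.53 (Ember) > …
Arden holds slot 1 → pays next bid $6.34 × 1060 clicks = $6720.40.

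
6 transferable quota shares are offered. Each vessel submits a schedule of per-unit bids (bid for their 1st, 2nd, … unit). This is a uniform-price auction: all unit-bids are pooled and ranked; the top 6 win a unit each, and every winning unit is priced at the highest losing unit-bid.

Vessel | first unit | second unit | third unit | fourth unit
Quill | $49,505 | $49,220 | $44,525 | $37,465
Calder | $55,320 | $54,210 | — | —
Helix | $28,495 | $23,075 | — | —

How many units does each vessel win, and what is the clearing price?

Merging the schedules and taking the best 6: 55,320 (Calder-1), 54,210 (Calder-2), 49,505 (Quill-1), 49,220 (Quill-2), 44,525 (Quill-3), 37,465 (Quill-4)
First bid not allocated: $28,495.
Allocation: Calder 2, Quill 4.

Calder 2, Quill 4; clearing price $28,495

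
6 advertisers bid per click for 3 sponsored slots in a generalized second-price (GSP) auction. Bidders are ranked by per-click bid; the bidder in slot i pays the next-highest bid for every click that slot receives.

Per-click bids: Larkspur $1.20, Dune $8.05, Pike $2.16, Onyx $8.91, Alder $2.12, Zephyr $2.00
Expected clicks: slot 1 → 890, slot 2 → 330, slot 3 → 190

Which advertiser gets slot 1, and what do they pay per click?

Onyx; $8.05 per click

Per-click bids in order: $8.91 (Onyx) > $8.05 (Dune) > $2.16 (Pike) > $2.12 (Alder) > …
Slot 1 goes to the first-ranked bidder, Onyx, who pays the next bid down: $8.05/click.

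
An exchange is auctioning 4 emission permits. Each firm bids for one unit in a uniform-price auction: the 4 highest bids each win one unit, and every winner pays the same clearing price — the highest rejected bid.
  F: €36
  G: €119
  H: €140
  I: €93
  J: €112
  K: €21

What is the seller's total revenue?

Total revenue: €144

Bids ranked high→low: 140 (H), 119 (G), 112 (J), 93 (I), 36 (F), 21 (K)
Top 4: H, G, J, I.
Highest unsuccessful bid: €36 → clearing price.
Total revenue = 4 × €36 = €144.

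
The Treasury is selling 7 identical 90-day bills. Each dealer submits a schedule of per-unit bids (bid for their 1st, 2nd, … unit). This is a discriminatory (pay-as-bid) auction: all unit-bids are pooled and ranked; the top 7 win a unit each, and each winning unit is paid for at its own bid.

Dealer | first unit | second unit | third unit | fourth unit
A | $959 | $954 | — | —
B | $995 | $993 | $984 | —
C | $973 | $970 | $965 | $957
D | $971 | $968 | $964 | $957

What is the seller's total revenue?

Merging the schedules and taking the best 7: 995 (B-1), 993 (B-2), 984 (B-3), 973 (C-1), 971 (D-1), 970 (C-2), 968 (D-2)
Next rejected bid: $965 (not a price — pay-as-bid).
Each winning unit pays its own bid.
Revenue = 995 + 993 + 984 + 973 + 971 + 970 + 968 = $6,854.

Total revenue: $6,854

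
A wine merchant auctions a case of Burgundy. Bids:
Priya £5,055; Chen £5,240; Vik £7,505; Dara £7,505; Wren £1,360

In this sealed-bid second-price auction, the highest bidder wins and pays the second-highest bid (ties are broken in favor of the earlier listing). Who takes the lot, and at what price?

Bids in order: 7,505 (Vik) > 7,505 (Dara) > 5,240 (Chen) > 5,055 (Priya) > 1,360 (Wren)
Tie at £7,505 → Vik wins by tie-break.
Second-price: Vik pays Dara's bid of £7,505.

Vik pays £7,505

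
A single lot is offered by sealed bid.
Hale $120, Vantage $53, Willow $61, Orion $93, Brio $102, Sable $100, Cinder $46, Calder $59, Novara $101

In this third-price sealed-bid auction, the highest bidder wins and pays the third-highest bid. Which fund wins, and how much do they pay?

Hale pays $101

Third-price sealed-bid auction: the highest bidder wins and pays the third-highest bid.
Bids ranked: 120 (Hale) > 102 (Brio) > 101 (Novara) > 100 (Sable) > 93 (Orion) > 61 (Willow) > …
Hale wins; payment is bid #3 in the ranking = $101.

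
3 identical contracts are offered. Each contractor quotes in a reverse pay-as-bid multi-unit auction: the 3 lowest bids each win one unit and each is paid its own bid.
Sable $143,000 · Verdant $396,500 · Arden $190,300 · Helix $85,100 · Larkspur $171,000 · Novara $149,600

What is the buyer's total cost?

Total cost: $377,700

Bids ranked low→high: 85,100 (Helix), 143,000 (Sable), 149,600 (Novara), 171,000 (Larkspur), 190,300 (Arden), …
The 3 lowest are Helix, Sable, Novara.
Total cost = 85,100 + 143,000 + 149,600 = $377,700.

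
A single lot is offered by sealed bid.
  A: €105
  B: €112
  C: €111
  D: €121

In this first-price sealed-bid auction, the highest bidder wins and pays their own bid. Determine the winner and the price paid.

D pays €121

Sorting bids: 121 (D) > 112 (B) > 111 (C) > 105 (A)
D is highest → pays own bid, €121.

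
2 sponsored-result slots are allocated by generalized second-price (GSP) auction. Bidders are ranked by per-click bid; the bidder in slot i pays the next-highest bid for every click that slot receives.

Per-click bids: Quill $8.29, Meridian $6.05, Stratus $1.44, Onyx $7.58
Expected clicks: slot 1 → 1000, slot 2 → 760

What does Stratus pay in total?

Stratus pays $0.00

Per-click bids in order: $8.29 (Quill) > $7.58 (Onyx) > $6.05 (Meridian) > …
Stratus ranks below slot 2 → no slot, pays nothing.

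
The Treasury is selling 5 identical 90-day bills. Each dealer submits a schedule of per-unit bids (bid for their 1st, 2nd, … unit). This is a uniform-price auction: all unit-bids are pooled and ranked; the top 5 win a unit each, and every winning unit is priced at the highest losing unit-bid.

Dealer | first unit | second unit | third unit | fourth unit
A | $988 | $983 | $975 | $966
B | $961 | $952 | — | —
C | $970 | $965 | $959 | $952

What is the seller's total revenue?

Merging the schedules and taking the best 5: 988 (A-1), 983 (A-2), 975 (A-3), 970 (C-1), 966 (A-4)
First bid not allocated: $965.
Allocation: A 4, C 1. Every unit priced at $965.
Revenue = 5 × 965 = $4,825.

Total revenue: $4,825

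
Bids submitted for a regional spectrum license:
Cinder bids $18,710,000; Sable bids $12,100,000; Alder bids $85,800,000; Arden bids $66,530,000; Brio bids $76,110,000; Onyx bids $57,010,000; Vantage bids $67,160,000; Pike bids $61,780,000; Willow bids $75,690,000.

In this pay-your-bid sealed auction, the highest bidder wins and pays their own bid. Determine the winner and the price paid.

Pay-your-bid sealed auction: the highest bidder wins and pays their own bid.
Sorting bids: 85,800,000 (Alder) > 76,110,000 (Brio) > 75,690,000 (Willow) > 67,160,000 (Vantage) > 66,530,000 (Arden) > 61,780,000 (Pike) > …
First-price: Alder pays what they bid, $85,800,000.

Alder pays $85,800,000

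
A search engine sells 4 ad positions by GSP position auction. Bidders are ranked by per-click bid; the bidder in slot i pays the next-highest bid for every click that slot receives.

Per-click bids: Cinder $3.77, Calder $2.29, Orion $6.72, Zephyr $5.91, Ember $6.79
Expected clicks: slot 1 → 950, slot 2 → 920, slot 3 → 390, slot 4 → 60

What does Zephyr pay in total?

Zephyr pays $1470.30

Sorting advertisers: $6.79 (Ember) > $6.72 (Orion) > $5.91 (Zephyr) > $3.77 (Cinder) > $2.29 (Calder)
Zephyr holds slot 3 → pays next bid $3.77 × 390 clicks = $1470.30.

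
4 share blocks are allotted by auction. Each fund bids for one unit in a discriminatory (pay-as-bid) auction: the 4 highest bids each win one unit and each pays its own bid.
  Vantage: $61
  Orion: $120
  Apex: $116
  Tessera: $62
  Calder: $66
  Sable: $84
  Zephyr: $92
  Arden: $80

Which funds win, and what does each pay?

Sorting: 120 (Orion), 116 (Apex), 92 (Zephyr), 84 (Sable), 80 (Arden), 66 (Calder), …
The 4 highest are Orion, Apex, Zephyr, Sable.
Each winner pays its own bid: Orion $120, Apex $116, Zephyr $92, Sable $84.

Orion $120, Apex $116, Zephyr $92, Sable $84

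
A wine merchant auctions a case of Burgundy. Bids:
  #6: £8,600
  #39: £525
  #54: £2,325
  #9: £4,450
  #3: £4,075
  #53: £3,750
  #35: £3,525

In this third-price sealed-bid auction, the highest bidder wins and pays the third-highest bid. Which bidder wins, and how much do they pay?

#6 pays £4,075

Bids ranked: 8,600 (#6) > 4,450 (#9) > 4,075 (#3) > 3,750 (#53) > 3,525 (#35) > 2,325 (#54) > …
#6 is highest; pays the third-highest bid, £4,075.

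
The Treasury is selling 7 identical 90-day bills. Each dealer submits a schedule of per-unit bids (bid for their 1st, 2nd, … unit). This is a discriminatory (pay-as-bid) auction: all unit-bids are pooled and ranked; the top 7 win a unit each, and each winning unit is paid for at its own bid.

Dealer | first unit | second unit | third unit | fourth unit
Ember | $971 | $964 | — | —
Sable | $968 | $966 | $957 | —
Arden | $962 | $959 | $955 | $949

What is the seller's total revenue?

Total revenue: $6,747

Pooled unit-bids ranked (top 7): 971 (Ember-1), 968 (Sable-1), 966 (Sable-2), 964 (Ember-2), 962 (Arden-1), 959 (Arden-2), 957 (Sable-3)
Next rejected bid: $955 (not a price — pay-as-bid).
Each winning unit pays its own bid.
Revenue = 971 + 968 + 966 + 964 + 962 + 959 + 957 = $6,747.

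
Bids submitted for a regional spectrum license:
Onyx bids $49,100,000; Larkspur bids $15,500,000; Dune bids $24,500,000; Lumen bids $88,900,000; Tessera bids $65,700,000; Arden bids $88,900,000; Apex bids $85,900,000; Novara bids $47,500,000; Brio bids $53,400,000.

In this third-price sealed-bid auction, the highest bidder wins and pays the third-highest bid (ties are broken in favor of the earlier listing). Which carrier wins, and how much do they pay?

Rule: the highest bidder wins and pays the third-highest bid.
Sorting bids: 88,900,000 (Lumen) > 88,900,000 (Arden) > 85,900,000 (Apex) > 65,700,000 (Tessera) > 53,400,000 (Brio) > 49,100,000 (Onyx) > …
Lumen and Arden tie at $88,900,000; tie-break gives it to Lumen.
Lumen is highest; pays the third-highest bid, $85,900,000.

Lumen pays $85,900,000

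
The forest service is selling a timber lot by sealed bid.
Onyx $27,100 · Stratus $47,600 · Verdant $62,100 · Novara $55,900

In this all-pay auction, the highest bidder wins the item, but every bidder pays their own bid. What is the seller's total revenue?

Bids in order: 62,100 (Verdant) > 55,900 (Novara) > 47,600 (Stratus) > 27,100 (Onyx)
Verdant wins with the top bid; all bids are sunk regardless.
Every bidder forfeits their bid regardless of winning.
Revenue = 27,100 + 47,600 + 62,100 + 55,900 = $192,700.

Total revenue: $192,700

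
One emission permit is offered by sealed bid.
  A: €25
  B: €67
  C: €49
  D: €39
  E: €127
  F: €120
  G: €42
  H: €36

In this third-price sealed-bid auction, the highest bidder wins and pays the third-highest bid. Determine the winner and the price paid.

Third-price sealed-bid auction: the highest bidder wins and pays the third-highest bid.
Bids ranked: 127 (E) > 120 (F) > 67 (B) > 49 (C) > 42 (G) > 39 (D) > …
E wins; payment is bid #3 in the ranking = €67.

E pays €67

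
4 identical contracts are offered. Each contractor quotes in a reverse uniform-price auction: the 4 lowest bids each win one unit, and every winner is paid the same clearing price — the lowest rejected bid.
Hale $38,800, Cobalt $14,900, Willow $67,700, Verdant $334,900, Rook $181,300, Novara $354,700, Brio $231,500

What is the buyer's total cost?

Bids ranked low→high: 14,900 (Cobalt), 38,800 (Hale), 67,700 (Willow), 181,300 (Rook), 231,500 (Brio), 334,900 (Verdant), …
Lowest 4: Cobalt, Hale, Willow, Rook.
First losing bid is Brio's $231,500, which sets the uniform price.
Total cost = 4 × $231,500 = $926,000.

Total cost: $926,000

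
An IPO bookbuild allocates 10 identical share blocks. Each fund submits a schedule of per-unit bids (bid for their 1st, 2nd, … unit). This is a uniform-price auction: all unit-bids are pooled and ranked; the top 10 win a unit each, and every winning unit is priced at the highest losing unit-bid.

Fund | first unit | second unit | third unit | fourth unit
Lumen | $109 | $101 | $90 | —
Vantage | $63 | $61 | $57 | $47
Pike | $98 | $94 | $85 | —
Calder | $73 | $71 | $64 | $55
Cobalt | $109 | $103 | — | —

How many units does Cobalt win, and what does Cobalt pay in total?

Merging the schedules and taking the best 10: 109 (Lumen-1), 109 (Cobalt-1), 103 (Cobalt-2), 101 (Lumen-2), 98 (Pike-1), 94 (Pike-2), 90 (Lumen-3), 85 (Pike-3), 73 (Calder-1), 71 (Calder-2)
The (k+1)-th unit-bid is $64.
Cobalt wins 2 unit(s) at $64 each.

Cobalt: 2 units, pays $128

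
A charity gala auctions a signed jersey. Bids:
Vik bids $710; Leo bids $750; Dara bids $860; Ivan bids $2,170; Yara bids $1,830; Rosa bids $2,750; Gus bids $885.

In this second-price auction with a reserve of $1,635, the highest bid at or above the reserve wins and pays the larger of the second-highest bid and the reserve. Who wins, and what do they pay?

Sorting bids: 2,750 (Rosa) > 2,170 (Ivan) > 1,830 (Yara) > 885 (Gus) > 860 (Dara) > 750 (Leo) > …
Highest eligible bid: Rosa at $2,750.
max(second-highest $2,170, reserve $1,635) = $2,170; the reserve does not bind.

Rosa pays $2,170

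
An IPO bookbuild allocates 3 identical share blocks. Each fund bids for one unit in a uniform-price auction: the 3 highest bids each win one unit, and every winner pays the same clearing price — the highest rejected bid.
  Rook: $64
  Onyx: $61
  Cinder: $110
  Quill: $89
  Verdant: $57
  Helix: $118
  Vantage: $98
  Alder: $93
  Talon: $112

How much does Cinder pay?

Cinder pays $98

Sorting: 118 (Helix), 112 (Talon), 110 (Cinder), 98 (Vantage), 93 (Alder), …
Top 3: Helix, Talon, Cinder.
Clearing price = highest rejected bid = $98.
Cinder wins → pays $98.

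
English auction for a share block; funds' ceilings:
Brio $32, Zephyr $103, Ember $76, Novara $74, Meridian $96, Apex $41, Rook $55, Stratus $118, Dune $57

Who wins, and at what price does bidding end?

Limits ranked: 118 (Stratus) > 103 (Zephyr) > 96 (Meridian) > 76 (Ember) > 74 (Novara) > 57 (Dune) > …
Once the price passes $103, only Stratus is left; the hammer falls at Zephyr's limit of $103.

Stratus wins at $103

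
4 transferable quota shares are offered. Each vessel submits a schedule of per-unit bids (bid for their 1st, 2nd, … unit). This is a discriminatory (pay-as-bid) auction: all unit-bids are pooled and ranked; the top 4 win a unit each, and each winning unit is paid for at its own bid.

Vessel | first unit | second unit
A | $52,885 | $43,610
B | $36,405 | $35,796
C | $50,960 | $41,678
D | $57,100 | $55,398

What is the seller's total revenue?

Merging the schedules and taking the best 4: 57,100 (D-1), 55,398 (D-2), 52,885 (A-1), 50,960 (C-1)
Next rejected bid: $43,610 (not a price — pay-as-bid).
Each winning unit pays its own bid.
Revenue = 57,100 + 55,398 + 52,885 + 50,960 = $216,343.

Total revenue: $216,343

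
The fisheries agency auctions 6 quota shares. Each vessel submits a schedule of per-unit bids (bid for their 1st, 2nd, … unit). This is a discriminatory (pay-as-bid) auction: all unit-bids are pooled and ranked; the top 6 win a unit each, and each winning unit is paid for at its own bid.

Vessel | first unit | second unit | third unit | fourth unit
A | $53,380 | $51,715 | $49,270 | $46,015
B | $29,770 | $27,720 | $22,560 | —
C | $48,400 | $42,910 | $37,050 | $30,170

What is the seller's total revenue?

All unit-bids, highest first — top 6: 53,380 (A-1), 51,715 (A-2), 49,270 (A-3), 48,400 (C-1), 46,015 (A-4), 42,910 (C-2)
Next rejected bid: $37,050 (not a price — pay-as-bid).
Each winning unit pays its own bid.
Revenue = 53,380 + 51,715 + 49,270 + 48,400 + 46,015 + 42,910 = $291,690.

Total revenue: $291,690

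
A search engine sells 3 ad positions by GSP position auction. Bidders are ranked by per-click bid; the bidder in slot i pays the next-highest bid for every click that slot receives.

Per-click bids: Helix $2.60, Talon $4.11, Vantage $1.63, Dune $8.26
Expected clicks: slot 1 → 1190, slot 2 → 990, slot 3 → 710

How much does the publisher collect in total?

Total revenue: $8622.20

Ranked by bid: $8.26 (Dune) > $4.11 (Talon) > $2.60 (Helix) > $1.63 (Vantage)
Slot 1: Dune pays $4.11 × 1190 = $4890.90
Slot 2: Talon pays $2.60 × 990 = $2574.00
Slot 3: Helix pays $1.63 × 710 = $1157.30
Total = $8622.20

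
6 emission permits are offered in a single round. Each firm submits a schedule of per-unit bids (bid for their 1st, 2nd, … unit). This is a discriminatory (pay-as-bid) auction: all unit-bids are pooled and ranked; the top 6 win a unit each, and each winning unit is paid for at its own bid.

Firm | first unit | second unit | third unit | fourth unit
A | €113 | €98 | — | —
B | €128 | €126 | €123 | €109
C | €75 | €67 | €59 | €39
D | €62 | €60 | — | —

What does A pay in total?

Pooled unit-bids ranked (top 6): 128 (B-1), 126 (B-2), 123 (B-3), 113 (A-1), 109 (B-4), 98 (A-2)
Next rejected bid: €75 (not a price — pay-as-bid).
A's winning unit-bids: 113 + 98 = €211.

A pays €211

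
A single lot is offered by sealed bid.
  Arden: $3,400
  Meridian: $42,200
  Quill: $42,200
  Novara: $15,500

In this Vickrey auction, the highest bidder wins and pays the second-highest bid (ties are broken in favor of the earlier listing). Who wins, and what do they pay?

Vickrey auction: the highest bidder wins and pays the second-highest bid.
Sorting bids: 42,200 (Meridian) > 42,200 (Quill) > 15,500 (Novara) > 3,400 (Arden)
Tie at $42,200 → Meridian wins by tie-break.
Meridian is highest; pays the second-highest bid, $42,200.

Meridian pays $42,200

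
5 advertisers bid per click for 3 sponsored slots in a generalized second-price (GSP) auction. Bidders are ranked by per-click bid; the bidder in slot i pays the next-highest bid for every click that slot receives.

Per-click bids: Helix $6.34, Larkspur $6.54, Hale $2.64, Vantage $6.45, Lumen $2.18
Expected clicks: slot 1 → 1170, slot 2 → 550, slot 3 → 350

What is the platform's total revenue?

Total revenue: $11957.50

Sorting advertisers: $6.54 (Larkspur) > $6.45 (Vantage) > $6.34 (Helix) > $2.64 (Hale) > …
Slot 1: Larkspur pays $6.45 × 1170 = $7546.50
Slot 2: Vantage pays $6.34 × 550 = $3487.00
Slot 3: Helix pays $2.64 × 350 = $924.00
Total = $11957.50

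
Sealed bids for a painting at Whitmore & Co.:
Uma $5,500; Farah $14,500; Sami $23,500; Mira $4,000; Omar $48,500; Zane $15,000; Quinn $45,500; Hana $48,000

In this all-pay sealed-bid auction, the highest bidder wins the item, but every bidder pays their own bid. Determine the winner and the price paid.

Sorting bids: 48,500 (Omar) > 48,000 (Hana) > 45,500 (Quinn) > 23,500 (Sami) > 15,000 (Zane) > 14,500 (Farah) > …
Omar wins with the top bid; all bids are sunk regardless.

Omar pays $48,500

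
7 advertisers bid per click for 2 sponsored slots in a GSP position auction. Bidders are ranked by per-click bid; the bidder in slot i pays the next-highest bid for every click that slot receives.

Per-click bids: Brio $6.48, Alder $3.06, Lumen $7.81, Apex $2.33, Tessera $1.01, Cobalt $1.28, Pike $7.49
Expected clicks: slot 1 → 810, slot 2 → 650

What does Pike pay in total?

Pike pays $4212.00

Ranked by bid: $7.81 (Lumen) > $7.49 (Pike) > $6.48 (Brio) > …
Pike holds slot 2 → pays next bid $6.48 × 650 clicks = $4212.00.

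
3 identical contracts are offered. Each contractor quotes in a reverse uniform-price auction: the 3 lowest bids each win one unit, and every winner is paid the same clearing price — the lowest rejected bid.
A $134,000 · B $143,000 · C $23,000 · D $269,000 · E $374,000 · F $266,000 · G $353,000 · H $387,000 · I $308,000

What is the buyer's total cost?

Sorting: 23,000 (C), 134,000 (A), 143,000 (B), 266,000 (F), 269,000 (D), …
Winners (3 units): C, A, B.
Clearing price = lowest rejected bid = $266,000.
Total cost = 3 × $266,000 = $798,000.

Total cost: $798,000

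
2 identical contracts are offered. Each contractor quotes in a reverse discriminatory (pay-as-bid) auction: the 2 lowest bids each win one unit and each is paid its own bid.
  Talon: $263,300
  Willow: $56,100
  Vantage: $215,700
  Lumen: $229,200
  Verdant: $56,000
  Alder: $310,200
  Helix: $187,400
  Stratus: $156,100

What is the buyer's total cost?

Total cost: $112,100

Bids ranked low→high: 56,000 (Verdant), 56,100 (Willow), 156,100 (Stratus), 187,400 (Helix), …
The 2 lowest are Verdant, Willow.
Total cost = 56,000 + 56,100 = $112,100.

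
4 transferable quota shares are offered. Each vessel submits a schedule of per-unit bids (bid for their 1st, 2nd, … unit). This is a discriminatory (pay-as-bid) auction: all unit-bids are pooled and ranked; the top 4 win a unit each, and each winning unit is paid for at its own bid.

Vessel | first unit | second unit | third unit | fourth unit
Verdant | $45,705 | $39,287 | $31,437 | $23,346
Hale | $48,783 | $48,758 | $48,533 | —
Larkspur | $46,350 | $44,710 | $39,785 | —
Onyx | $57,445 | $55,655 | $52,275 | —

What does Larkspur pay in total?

Merging the schedules and taking the best 4: 57,445 (Onyx-1), 55,655 (Onyx-2), 52,275 (Onyx-3), 48,783 (Hale-1)
Next rejected bid: $48,758 (not a price — pay-as-bid).
Larkspur wins no units.

Larkspur pays $0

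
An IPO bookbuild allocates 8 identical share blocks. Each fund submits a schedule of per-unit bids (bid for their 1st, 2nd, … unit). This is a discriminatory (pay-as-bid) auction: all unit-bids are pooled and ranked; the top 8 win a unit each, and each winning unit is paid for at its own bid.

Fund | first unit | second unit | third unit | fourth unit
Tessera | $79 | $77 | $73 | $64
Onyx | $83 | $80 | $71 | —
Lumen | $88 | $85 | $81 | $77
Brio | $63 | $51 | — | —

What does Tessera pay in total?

Tessera pays $156

All unit-bids, highest first — top 8: 88 (Lumen-1), 85 (Lumen-2), 83 (Onyx-1), 81 (Lumen-3), 80 (Onyx-2), 79 (Tessera-1), 77 (Tessera-2), 77 (Lumen-4)
Next rejected bid: $73 (not a price — pay-as-bid).
Tessera's winning unit-bids: 79 + 77 = $156.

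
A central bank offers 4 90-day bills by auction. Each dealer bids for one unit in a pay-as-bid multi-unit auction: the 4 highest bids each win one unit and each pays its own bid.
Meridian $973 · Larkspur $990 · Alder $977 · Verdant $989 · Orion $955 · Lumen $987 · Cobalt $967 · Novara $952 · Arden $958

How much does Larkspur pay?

Ordering the bids: 990 (Larkspur), 989 (Verdant), 987 (Lumen), 977 (Alder), 973 (Meridian), 967 (Cobalt), …
Top 4: Larkspur, Verdant, Lumen, Alder.
Larkspur wins → own bid $990.

Larkspur pays $990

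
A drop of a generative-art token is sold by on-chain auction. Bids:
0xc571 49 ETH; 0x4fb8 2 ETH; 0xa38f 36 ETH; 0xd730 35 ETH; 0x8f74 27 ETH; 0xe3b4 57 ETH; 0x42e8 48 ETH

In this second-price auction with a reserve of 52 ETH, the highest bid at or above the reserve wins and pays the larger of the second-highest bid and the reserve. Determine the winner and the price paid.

Sorting bids: 57 (0xe3b4) > 49 (0xc571) > 48 (0x42e8) > 36 (0xa38f) > 35 (0xd730) > 27 (0x8f74) > …
Highest eligible bid: 0xe3b4 at 57 ETH.
Second-highest bid 49 ETH is below the reserve 52 ETH, so the reserve binds → payment 52 ETH.

0xe3b4 pays 52 ETH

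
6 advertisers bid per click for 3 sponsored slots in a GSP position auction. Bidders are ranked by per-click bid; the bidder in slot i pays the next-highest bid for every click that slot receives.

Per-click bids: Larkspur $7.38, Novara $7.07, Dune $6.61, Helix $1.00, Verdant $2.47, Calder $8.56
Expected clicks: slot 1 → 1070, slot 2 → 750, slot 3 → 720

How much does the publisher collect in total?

Total revenue: $17958.30

Per-click bids in order: $8.56 (Calder) > $7.38 (Larkspur) > $7.07 (Novara) > $6.61 (Dune) > …
Slot 1: Calder pays $7.38 × 1070 = $7896.60
Slot 2: Larkspur pays $7.07 × 750 = $5302.50
Slot 3: Novara pays $6.61 × 720 = $4759.20
Total = $17958.30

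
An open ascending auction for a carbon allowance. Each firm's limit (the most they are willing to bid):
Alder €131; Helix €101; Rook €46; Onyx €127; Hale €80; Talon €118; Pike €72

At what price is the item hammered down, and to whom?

Alder wins at €127

Rule: the price rises until one bidder remains; the winner pays the price at which the last rival dropped out.
Limits in order: 131 (Alder) > 127 (Onyx) > 118 (Talon) > 101 (Helix) > 80 (Hale) > 72 (Pike) > …
Bidding ends when Onyx exits at €127; Alder takes it.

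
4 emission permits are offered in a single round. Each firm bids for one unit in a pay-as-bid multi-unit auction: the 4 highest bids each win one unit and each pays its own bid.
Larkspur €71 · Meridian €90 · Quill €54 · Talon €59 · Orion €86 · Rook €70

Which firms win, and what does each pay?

Bids ranked high→low: 90 (Meridian), 86 (Orion), 71 (Larkspur), 70 (Rook), 59 (Talon), 54 (Quill)
Top 4: Meridian, Orion, Larkspur, Rook.
Each winner pays its own bid: Meridian €90, Orion €86, Larkspur €71, Rook €70.

Meridian €90, Orion €86, Larkspur €71, Rook €70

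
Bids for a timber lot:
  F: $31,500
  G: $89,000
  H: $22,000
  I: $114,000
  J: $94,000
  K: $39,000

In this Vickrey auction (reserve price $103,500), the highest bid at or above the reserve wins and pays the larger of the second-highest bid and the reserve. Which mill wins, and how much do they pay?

I pays $103,500

Vickrey auction (reserve price $103,500): the highest bid at or above the reserve wins and pays the larger of the second-highest bid and the reserve.
Bids in order: 114,000 (I) > 94,000 (J) > 89,000 (G) > 39,000 (K) > 31,500 (F) > 22,000 (H)
I has the top bid at or above the reserve ($114,000).
Second-highest bid $94,000 is below the reserve $103,500, so the reserve binds → payment $103,500.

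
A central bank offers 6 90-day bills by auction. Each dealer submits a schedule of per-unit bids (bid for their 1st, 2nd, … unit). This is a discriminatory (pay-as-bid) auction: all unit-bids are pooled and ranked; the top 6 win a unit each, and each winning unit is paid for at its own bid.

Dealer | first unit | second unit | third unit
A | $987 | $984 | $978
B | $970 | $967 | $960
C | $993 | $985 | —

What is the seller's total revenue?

Merging the schedules and taking the best 6: 993 (C-1), 987 (A-1), 985 (C-2), 984 (A-2), 978 (A-3), 970 (B-1)
Next rejected bid: $967 (not a price — pay-as-bid).
Each winning unit pays its own bid.
Revenue = 993 + 987 + 985 + 984 + 978 + 970 = $5,897.

Total revenue: $5,897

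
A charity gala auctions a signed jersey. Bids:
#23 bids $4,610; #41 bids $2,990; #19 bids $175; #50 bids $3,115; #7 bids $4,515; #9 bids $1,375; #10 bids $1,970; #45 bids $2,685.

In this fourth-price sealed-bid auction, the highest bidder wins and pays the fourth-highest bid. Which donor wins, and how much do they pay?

Fourth-price sealed-bid auction: the highest bidder wins and pays the fourth-highest bid.
Sorting bids: 4,610 (#23) > 4,515 (#7) > 3,115 (#50) > 2,990 (#41) > 2,685 (#45) > 1,970 (#10) > …
#23 is highest; pays the fourth-highest bid, $2,990.

#23 pays $2,990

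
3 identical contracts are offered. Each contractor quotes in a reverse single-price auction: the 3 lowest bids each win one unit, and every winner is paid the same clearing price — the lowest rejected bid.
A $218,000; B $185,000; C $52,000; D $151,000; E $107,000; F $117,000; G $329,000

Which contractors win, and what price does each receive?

C, E, F; each is paid $151,000

Sorting: 52,000 (C), 107,000 (E), 117,000 (F), 151,000 (D), 185,000 (B), …
The 3 lowest are C, E, F.
Lowest unsuccessful bid: $151,000 → clearing price.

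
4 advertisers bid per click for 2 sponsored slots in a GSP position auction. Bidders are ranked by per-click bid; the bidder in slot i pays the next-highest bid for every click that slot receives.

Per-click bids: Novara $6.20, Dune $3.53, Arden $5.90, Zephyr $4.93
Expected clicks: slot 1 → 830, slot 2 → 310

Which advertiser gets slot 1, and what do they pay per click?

Per-click bids in order: $6.20 (Novara) > $5.90 (Arden) > $4.93 (Zephyr) > …
Slot 1 goes to the first-ranked bidder, Novara, who pays the next bid down: $5.90/click.

Novara; $5.90 per click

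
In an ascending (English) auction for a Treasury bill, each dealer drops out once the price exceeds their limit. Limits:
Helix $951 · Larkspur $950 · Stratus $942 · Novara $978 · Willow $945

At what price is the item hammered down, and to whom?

Novara wins at $951

Open ascending-bid auction: the price rises until one bidder remains; the winner pays the price at which the last rival dropped out.
Sorting limits: 978 (Novara) > 951 (Helix) > 950 (Larkspur) > 945 (Willow) > 942 (Stratus)
Bidding ends when Helix exits at $951; Novara takes it.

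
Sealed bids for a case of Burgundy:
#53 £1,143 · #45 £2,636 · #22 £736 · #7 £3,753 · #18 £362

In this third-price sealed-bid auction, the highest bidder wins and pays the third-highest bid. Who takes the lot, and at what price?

#7 pays £1,143

Third-price sealed-bid auction: the highest bidder wins and pays the third-highest bid.
Bids in order: 3,753 (#7) > 2,636 (#45) > 1,143 (#53) > 736 (#22) > 362 (#18)
#7 is highest; pays the third-highest bid, £1,143.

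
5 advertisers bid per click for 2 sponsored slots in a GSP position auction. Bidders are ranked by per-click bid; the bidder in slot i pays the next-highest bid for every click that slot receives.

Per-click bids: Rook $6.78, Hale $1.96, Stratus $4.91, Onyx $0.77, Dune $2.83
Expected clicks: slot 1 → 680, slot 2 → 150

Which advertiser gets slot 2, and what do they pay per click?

Stratus; $2.83 per click

Per-click bids in order: $6.78 (Rook) > $4.91 (Stratus) > $2.83 (Dune) > …
Slot 2 goes to the second-ranked bidder, Stratus, who pays the next bid down: $2.83/click.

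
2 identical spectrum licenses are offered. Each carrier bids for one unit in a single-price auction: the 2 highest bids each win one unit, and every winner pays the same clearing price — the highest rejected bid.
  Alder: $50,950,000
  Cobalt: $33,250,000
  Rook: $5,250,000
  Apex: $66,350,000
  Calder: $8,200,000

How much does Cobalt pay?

Ordering the bids: 66,350,000 (Apex), 50,950,000 (Alder), 33,250,000 (Cobalt), 8,200,000 (Calder), …
Top 2: Apex, Alder.
Highest unsuccessful bid: $33,250,000 → clearing price.
Cobalt does not win → pays $0.

Cobalt pays $0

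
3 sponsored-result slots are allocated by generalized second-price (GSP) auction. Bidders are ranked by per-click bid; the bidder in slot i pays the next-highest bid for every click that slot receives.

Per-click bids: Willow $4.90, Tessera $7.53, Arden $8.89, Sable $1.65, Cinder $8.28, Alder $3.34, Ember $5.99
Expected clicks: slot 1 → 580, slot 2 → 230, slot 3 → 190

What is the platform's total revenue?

Ranked by bid: $8.89 (Arden) > $8.28 (Cinder) > $7.53 (Tessera) > $5.99 (Ember) > …
Slot 1: Arden pays $8.28 × 580 = $4802.40
Slot 2: Cinder pays $7.53 × 230 = $1731.90
Slot 3: Tessera pays $5.99 × 190 = $1138.10
Total = $7672.40

Total revenue: $7672.40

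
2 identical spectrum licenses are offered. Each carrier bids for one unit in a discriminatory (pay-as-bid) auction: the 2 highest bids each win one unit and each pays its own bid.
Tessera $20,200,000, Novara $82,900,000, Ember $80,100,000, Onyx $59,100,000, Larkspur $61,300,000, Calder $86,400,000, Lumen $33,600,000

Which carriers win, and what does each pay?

Sorting: 86,400,000 (Calder), 82,900,000 (Novara), 80,100,000 (Ember), 61,300,000 (Larkspur), …
The 2 highest are Calder, Novara.
Each winner pays its own bid: Calder $86,400,000, Novara $82,900,000.

Calder $86,400,000, Novara $82,900,000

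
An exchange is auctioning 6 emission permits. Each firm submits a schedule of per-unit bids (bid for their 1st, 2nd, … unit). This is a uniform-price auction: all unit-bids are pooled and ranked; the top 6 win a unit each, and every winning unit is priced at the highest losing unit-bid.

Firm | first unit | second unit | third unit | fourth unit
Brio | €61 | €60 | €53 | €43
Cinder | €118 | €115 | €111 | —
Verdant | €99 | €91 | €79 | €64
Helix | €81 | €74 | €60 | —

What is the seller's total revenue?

Merging the schedules and taking the best 6: 118 (Cinder-1), 115 (Cinder-2), 111 (Cinder-3), 99 (Verdant-1), 91 (Verdant-2), 81 (Helix-1)
First bid not allocated: €79.
Allocation: Cinder 3, Helix 1, Verdant 2. Every unit priced at €79.
Revenue = 6 × 79 = €474.

Total revenue: €474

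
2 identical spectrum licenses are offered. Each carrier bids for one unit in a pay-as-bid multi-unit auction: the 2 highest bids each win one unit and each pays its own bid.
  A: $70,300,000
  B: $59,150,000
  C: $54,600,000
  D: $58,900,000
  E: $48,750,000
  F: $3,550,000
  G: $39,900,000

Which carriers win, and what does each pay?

Bids ranked high→low: 70,300,000 (A), 59,150,000 (B), 58,900,000 (D), 54,600,000 (C), …
Winners (2 units): A, B.
Each winner pays its own bid: A $70,300,000, B $59,150,000.

A $70,300,000, B $59,150,000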